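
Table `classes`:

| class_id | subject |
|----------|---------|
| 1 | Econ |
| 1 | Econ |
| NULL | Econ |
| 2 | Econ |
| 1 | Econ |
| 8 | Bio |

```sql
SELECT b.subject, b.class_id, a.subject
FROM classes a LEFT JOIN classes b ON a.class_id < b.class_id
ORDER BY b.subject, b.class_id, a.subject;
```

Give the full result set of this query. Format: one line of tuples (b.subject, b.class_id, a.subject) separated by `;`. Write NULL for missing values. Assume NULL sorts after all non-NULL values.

(Bio, 8, Econ); (Bio, 8, Econ); (Bio, 8, Econ); (Bio, 8, Econ); (Econ, 2, Econ); (Econ, 2, Econ); (Econ, 2, Econ); (NULL, NULL, Bio); (NULL, NULL, Econ)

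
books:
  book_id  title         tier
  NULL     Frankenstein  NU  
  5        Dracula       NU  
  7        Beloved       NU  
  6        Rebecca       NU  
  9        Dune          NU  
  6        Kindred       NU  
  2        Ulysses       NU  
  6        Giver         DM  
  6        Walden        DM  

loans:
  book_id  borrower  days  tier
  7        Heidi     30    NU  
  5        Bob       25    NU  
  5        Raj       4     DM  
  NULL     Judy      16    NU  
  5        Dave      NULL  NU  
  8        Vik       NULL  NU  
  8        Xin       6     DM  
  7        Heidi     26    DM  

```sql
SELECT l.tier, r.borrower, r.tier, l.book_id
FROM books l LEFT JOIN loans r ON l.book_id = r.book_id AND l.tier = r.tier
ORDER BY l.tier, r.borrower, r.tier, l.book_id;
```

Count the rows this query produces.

10

LEFT JOIN keeps every row from `books`; unmatched rows get NULL for `loans`'s columns.
Matching on l.book_id = r.book_id AND l.tier = r.tier. A NULL in a compared column never satisfies the condition.
- book_id=NULL, tier=NU: no r row matches, row kept with r columns NULL.
- book_id=5, tier=NU: 2 matching r row(s), so 2 row(s) emitted.
- book_id=7, tier=NU: 1 matching r row(s), so 1 row(s) emitted.
- book_id=6, tier=NU: no r row matches, row kept with r columns NULL.
- book_id=9, tier=NU: no r row matches, row kept with r columns NULL.
- book_id=6, tier=NU: no r row matches, row kept with r columns NULL.
- book_id=2, tier=NU: no r row matches, row kept with r columns NULL.
- book_id=6, tier=DM: no r row matches, row kept with r columns NULL.
- book_id=6, tier=DM: no r row matches, row kept with r columns NULL.
Total: 3 matched + 7 padded = 10 rows.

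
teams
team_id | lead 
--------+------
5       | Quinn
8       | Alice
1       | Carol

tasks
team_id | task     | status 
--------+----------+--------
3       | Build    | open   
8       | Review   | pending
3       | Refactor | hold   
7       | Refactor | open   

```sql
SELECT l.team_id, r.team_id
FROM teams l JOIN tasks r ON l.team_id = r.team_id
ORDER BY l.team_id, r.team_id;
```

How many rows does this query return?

INNER JOIN keeps only pairs where the ON condition holds.
Matching on l.team_id = r.team_id.
Matched pairs: 1.
Total: 1 rows.

1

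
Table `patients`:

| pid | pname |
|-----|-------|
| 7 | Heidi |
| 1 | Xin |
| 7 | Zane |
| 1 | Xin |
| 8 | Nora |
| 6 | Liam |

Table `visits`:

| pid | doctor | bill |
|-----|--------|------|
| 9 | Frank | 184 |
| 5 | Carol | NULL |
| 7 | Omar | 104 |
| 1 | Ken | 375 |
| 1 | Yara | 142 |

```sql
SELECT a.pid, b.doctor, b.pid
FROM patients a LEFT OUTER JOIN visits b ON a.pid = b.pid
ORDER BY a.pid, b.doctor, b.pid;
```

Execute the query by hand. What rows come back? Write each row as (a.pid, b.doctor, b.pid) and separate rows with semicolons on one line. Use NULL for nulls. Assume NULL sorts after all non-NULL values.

(1, Ken, 1); (1, Ken, 1); (1, Yara, 1); (1, Yara, 1); (6, NULL, NULL); (7, Omar, 7); (7, Omar, 7); (8, NULL, NULL)

LEFT JOIN keeps every row from `patients`; unmatched rows get NULL for `visits`'s columns.
Matching on a.pid = b.pid.
- pid=7: 1 matching b row(s), so 1 row(s) emitted.
- pid=1: 2 matching b row(s), so 2 row(s) emitted.
- pid=7: 1 matching b row(s), so 1 row(s) emitted.
- pid=1: 2 matching b row(s), so 2 row(s) emitted.
- pid=8: no b row matches, row kept with b columns NULL.
- pid=6: no b row matches, row kept with b columns NULL.
After projecting and ordering:
a.pid | b.doctor | b.pid
1 | Ken | 1
1 | Ken | 1
1 | Yara | 1
1 | Yara | 1
6 | NULL | NULL
7 | Omar | 7
7 | Omar | 7
8 | NULL | NULL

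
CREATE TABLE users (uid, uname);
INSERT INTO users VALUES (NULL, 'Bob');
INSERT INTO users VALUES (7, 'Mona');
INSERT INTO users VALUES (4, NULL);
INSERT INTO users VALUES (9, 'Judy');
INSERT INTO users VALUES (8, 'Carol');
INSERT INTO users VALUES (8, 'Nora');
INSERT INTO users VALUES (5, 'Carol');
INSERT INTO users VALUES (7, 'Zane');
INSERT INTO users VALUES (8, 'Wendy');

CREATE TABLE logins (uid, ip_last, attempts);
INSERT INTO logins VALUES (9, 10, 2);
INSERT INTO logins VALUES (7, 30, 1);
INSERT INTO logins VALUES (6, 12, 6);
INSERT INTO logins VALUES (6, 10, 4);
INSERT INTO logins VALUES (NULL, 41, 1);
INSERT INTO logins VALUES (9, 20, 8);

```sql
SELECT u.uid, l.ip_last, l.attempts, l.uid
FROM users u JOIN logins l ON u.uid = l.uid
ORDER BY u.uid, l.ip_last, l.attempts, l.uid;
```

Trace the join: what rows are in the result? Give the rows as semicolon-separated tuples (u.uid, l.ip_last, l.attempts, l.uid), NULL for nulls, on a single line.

(7, 30, 1, 7); (7, 30, 1, 7); (9, 10, 2, 9); (9, 20, 8, 9)

INNER JOIN keeps only pairs where the ON condition holds.
Matching on u.uid = l.uid. A NULL in a compared column never satisfies the condition.
Matched pairs: 4.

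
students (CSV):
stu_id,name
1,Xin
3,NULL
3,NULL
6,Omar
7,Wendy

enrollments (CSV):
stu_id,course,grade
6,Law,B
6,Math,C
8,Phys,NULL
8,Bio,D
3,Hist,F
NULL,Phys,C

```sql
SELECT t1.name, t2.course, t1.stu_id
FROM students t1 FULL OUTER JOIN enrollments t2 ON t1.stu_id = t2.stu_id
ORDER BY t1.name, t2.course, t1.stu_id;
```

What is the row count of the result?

9

FULL OUTER JOIN keeps every row from both sides; unmatched rows get NULL for the other side's columns.
Matching on t1.stu_id = t2.stu_id. A NULL in a compared column never satisfies the condition.
Matched pairs: 4; unmatched t1 rows kept: 2; unmatched t2 rows kept: 3.
Total: 4 matched + 5 padded = 9 rows.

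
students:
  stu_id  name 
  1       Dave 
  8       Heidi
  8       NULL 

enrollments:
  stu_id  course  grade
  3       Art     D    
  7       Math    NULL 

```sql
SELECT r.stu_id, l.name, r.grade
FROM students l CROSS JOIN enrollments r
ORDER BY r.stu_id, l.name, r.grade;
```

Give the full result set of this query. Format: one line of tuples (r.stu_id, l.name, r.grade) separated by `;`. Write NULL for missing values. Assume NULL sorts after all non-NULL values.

CROSS JOIN pairs every row of `students` with every row of `enrollments`: 3 × 2 = 6 rows.
After projecting and ordering:
r.stu_id | l.name | r.grade
3 | Dave | D
3 | Heidi | D
3 | NULL | D
7 | Dave | NULL
7 | Heidi | NULL
7 | NULL | NULL

(3, Dave, D); (3, Heidi, D); (3, NULL, D); (7, Dave, NULL); (7, Heidi, NULL); (7, NULL, NULL)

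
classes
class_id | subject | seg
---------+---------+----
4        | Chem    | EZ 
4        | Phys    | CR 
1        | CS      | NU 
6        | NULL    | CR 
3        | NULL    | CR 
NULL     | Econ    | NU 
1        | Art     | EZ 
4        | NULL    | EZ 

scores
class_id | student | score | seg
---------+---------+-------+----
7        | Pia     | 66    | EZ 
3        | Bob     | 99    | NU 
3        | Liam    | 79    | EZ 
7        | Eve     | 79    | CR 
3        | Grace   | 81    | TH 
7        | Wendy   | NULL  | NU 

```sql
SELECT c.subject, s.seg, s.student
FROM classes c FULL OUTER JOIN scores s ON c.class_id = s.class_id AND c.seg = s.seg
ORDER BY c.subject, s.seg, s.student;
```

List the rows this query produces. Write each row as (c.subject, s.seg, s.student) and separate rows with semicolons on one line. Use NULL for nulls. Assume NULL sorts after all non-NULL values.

(Art, NULL, NULL); (CS, NULL, NULL); (Chem, NULL, NULL); (Econ, NULL, NULL); (Phys, NULL, NULL); (NULL, CR, Eve); (NULL, EZ, Liam); (NULL, EZ, Pia); (NULL, NU, Bob); (NULL, NU, Wendy); (NULL, TH, Grace); (NULL, NULL, NULL); (NULL, NULL, NULL); (NULL, NULL, NULL)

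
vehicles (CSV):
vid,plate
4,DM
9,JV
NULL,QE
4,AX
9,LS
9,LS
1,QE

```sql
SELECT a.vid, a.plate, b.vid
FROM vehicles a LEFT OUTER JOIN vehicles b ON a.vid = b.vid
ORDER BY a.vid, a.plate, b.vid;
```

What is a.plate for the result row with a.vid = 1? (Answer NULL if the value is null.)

LEFT JOIN keeps every row from `vehicles a`; unmatched rows get NULL for `vehicles b`'s columns.
Matching on a.vid = b.vid. A NULL in a compared column never satisfies the condition.
- a[0] vid=4 → 2 match(es) in b → 2 row(s).
- a[1] vid=9 → 3 match(es) in b → 3 row(s).
- a[2] vid=NULL → no match; kept with NULLs on the b side.
- a[3] vid=4 → 2 match(es) in b → 2 row(s).
- a[4] vid=9 → 3 match(es) in b → 3 row(s).
- a[5] vid=9 → 3 match(es) in b → 3 row(s).
- a[6] vid=1 → 1 match(es) in b → 1 row(s).

QE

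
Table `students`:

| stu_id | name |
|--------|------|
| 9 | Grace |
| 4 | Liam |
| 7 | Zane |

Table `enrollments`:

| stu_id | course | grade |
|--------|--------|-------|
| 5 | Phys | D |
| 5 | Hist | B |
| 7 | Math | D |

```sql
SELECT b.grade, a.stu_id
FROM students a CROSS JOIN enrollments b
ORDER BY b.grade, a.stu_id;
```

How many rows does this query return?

9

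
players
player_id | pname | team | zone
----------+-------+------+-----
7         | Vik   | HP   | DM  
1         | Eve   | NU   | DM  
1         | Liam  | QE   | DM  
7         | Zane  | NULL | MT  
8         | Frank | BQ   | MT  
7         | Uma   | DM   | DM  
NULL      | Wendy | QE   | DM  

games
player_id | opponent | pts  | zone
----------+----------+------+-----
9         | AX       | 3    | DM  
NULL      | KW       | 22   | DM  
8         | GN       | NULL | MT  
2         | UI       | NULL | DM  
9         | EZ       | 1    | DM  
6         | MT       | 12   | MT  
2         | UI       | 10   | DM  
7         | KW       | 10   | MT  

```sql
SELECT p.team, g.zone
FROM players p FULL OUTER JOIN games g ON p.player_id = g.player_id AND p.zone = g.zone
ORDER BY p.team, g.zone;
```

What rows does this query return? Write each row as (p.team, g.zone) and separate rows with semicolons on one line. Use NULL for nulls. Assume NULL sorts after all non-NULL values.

(BQ, MT); (DM, NULL); (HP, NULL); (NU, NULL); (QE, NULL); (QE, NULL); (NULL, DM); (NULL, DM); (NULL, DM); (NULL, DM); (NULL, DM); (NULL, MT); (NULL, MT)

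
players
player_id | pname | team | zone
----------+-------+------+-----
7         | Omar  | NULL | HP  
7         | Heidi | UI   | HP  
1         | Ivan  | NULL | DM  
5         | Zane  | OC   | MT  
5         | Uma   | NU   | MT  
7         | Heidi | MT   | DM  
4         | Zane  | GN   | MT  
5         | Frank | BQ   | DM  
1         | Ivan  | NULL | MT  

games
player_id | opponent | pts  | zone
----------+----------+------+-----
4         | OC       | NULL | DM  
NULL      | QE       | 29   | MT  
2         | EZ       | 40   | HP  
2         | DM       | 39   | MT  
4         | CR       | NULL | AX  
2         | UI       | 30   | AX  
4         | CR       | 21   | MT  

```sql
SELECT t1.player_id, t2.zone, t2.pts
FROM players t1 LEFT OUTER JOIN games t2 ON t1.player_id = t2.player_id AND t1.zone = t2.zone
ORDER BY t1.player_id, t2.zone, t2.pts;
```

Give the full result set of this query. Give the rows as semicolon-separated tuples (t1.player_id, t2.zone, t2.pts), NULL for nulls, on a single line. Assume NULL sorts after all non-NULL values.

LEFT JOIN keeps every row from `players`; unmatched rows get NULL for `games`'s columns.
Matching on t1.player_id = t2.player_id AND t1.zone = t2.zone. A NULL in a compared column never satisfies the condition.
- player_id=7, zone=HP: no t2 row matches, row kept with t2 columns NULL.
- player_id=7, zone=HP: no t2 row matches, row kept with t2 columns NULL.
- player_id=1, zone=DM: no t2 row matches, row kept with t2 columns NULL.
- player_id=5, zone=MT: no t2 row matches, row kept with t2 columns NULL.
- player_id=5, zone=MT: no t2 row matches, row kept with t2 columns NULL.
- player_id=7, zone=DM: no t2 row matches, row kept with t2 columns NULL.
- player_id=4, zone=MT: 1 matching t2 row(s), so 1 row(s) emitted.
- player_id=5, zone=DM: no t2 row matches, row kept with t2 columns NULL.
- player_id=1, zone=MT: no t2 row matches, row kept with t2 columns NULL.
After projecting and ordering:
t1.player_id | t2.zone | t2.pts
1 | NULL | NULL
1 | NULL | NULL
4 | MT | 21
5 | NULL | NULL
5 | NULL | NULL
5 | NULL | NULL
7 | NULL | NULL
7 | NULL | NULL
7 | NULL | NULL

(1, NULL, NULL); (1, NULL, NULL); (4, MT, 21); (5, NULL, NULL); (5, NULL, NULL); (5, NULL, NULL); (7, NULL, NULL); (7, NULL, NULL); (7, NULL, NULL)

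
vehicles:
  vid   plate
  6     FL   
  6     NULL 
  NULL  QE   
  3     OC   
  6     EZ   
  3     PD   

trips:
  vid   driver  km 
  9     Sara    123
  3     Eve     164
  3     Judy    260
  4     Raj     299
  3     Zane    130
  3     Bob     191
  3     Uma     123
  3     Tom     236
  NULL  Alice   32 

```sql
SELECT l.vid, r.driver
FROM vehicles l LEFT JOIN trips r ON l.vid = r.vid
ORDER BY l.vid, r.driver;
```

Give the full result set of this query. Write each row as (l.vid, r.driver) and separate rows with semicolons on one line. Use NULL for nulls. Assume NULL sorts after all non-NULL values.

(3, Bob); (3, Bob); (3, Eve); (3, Eve); (3, Judy); (3, Judy); (3, Tom); (3, Tom); (3, Uma); (3, Uma); (3, Zane); (3, Zane); (6, NULL); (6, NULL); (6, NULL); (NULL, NULL)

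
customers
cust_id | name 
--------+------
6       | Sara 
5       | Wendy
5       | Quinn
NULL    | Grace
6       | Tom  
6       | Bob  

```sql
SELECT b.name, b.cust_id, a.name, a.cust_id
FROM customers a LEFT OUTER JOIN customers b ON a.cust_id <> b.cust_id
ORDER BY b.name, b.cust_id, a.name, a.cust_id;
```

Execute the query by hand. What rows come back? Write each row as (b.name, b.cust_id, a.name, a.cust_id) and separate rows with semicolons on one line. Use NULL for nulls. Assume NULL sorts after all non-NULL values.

LEFT JOIN keeps every row from `customers a`; unmatched rows get NULL for `customers b`'s columns.
Matching on a.cust_id <> b.cust_id. A NULL in a compared column never satisfies the condition.
- cust_id=6: 2 matching b row(s), so 2 row(s) emitted.
- cust_id=5: 3 matching b row(s), so 3 row(s) emitted.
- cust_id=5: 3 matching b row(s), so 3 row(s) emitted.
- cust_id=NULL: no b row matches, row kept with b columns NULL.
- cust_id=6: 2 matching b row(s), so 2 row(s) emitted.
- cust_id=6: 2 matching b row(s), so 2 row(s) emitted.

(Bob, 6, Quinn, 5); (Bob, 6, Wendy, 5); (Quinn, 5, Bob, 6); (Quinn, 5, Sara, 6); (Quinn, 5, Tom, 6); (Sara, 6, Quinn, 5); (Sara, 6, Wendy, 5); (Tom, 6, Quinn, 5); (Tom, 6, Wendy, 5); (Wendy, 5, Bob, 6); (Wendy, 5, Sara, 6); (Wendy, 5, Tom, 6); (NULL, NULL, Grace, NULL)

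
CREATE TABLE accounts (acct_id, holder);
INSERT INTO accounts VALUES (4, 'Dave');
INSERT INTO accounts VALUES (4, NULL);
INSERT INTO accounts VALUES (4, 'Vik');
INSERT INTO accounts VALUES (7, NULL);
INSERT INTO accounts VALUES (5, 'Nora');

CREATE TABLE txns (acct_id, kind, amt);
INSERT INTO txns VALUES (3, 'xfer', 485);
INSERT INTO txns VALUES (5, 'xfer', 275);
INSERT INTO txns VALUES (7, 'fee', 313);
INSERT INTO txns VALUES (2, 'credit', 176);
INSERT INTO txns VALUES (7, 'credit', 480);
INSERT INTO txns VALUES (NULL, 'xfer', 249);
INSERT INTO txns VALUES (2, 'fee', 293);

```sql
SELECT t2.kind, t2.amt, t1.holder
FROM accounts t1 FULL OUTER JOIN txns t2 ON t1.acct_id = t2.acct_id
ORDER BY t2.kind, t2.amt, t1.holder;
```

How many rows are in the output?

10

FULL OUTER JOIN keeps every row from both sides; unmatched rows get NULL for the other side's columns.
Matching on t1.acct_id = t2.acct_id. A NULL in a compared column never satisfies the condition.
- t1[0] acct_id=4 → no match; kept with NULLs on the t2 side.
- t1[1] acct_id=4 → no match; kept with NULLs on the t2 side.
- t1[2] acct_id=4 → no match; kept with NULLs on the t2 side.
- t1[3] acct_id=7 → 2 match(es) in t2 → 2 row(s).
- t1[4] acct_id=5 → 1 match(es) in t2 → 1 row(s).
- 4 row(s) from t2 found no t1 partner → padded with NULL.
Total: 3 matched + 7 padded = 10 rows.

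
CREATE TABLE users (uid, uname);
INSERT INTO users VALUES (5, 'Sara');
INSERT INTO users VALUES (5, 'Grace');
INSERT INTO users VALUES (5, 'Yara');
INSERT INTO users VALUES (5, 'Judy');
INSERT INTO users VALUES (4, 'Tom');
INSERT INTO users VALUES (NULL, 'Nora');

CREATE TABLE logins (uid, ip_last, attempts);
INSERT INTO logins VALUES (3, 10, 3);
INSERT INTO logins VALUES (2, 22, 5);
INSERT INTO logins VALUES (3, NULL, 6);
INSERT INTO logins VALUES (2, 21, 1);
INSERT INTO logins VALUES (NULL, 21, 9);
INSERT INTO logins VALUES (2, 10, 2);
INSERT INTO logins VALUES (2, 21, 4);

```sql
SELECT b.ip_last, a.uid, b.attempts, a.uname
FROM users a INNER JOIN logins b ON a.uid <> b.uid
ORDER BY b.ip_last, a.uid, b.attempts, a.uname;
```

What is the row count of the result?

INNER JOIN keeps only pairs where the ON condition holds.
Matching on a.uid <> b.uid. A NULL in a compared column never satisfies the condition.
- uid=5: 6 matching b row(s), so 6 row(s) emitted.
- uid=5: 6 matching b row(s), so 6 row(s) emitted.
- uid=5: 6 matching b row(s), so 6 row(s) emitted.
- uid=5: 6 matching b row(s), so 6 row(s) emitted.
- uid=4: 6 matching b row(s), so 6 row(s) emitted.
- uid=NULL: no matching b row, dropped.
Total: 30 rows.

30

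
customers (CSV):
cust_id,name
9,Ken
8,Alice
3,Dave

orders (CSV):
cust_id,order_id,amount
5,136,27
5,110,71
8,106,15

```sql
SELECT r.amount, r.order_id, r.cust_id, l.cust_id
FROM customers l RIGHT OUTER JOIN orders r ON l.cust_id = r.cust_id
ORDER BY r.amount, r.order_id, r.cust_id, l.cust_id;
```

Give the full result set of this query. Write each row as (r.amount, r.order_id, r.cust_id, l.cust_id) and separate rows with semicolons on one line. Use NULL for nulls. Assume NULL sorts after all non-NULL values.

(15, 106, 8, 8); (27, 136, 5, NULL); (71, 110, 5, NULL)

RIGHT JOIN keeps every row from `orders`; unmatched rows get NULL for `customers`'s columns.
Matching on l.cust_id = r.cust_id.
- l (cust_id=9) has no partner in r.
- l (cust_id=8) pairs with 1 row(s) of r.
- l (cust_id=3) has no partner in r.
- plus 2 unmatched r row(s), each kept with NULL l columns.
After projecting and ordering:
r.amount | r.order_id | r.cust_id | l.cust_id
15 | 106 | 8 | 8
27 | 136 | 5 | NULL
71 | 110 | 5 | NULL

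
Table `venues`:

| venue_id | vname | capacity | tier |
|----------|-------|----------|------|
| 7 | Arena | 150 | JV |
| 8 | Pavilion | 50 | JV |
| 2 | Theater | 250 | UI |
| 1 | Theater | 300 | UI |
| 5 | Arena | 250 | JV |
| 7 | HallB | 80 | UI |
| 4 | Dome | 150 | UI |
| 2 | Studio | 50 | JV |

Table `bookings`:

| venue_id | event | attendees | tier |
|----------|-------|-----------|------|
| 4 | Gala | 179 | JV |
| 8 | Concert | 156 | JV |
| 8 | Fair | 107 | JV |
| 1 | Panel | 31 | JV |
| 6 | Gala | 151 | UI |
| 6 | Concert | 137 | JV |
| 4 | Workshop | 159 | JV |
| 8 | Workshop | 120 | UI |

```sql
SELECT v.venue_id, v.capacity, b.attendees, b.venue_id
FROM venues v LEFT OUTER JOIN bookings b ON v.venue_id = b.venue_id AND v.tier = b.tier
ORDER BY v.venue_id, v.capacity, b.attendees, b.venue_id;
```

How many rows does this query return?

LEFT JOIN keeps every row from `venues`; unmatched rows get NULL for `bookings`'s columns.
Matching on v.venue_id = b.venue_id AND v.tier = b.tier.
Matched pairs: 2; unmatched v rows kept: 7.
Total: 2 matched + 7 padded = 9 rows.

9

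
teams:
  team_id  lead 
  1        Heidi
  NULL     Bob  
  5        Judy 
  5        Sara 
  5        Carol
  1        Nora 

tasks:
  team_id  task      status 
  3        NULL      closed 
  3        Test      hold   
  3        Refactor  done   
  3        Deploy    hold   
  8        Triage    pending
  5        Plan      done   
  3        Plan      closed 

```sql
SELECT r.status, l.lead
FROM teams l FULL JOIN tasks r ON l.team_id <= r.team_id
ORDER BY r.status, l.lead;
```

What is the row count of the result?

FULL OUTER JOIN keeps every row from both sides; unmatched rows get NULL for the other side's columns.
Matching on l.team_id <= r.team_id. A NULL in a compared column never satisfies the condition.
Matched pairs: 20; unmatched l rows kept: 1; unmatched r rows kept: 0.
Total: 20 matched + 1 padded = 21 rows.

21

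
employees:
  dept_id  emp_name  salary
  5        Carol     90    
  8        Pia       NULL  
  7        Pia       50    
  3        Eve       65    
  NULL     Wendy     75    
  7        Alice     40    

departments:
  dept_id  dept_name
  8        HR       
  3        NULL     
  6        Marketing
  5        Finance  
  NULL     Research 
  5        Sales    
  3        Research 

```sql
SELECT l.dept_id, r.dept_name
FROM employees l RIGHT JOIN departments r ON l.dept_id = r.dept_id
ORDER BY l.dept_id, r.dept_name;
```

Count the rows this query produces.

RIGHT JOIN keeps every row from `departments`; unmatched rows get NULL for `employees`'s columns.
Matching on l.dept_id = r.dept_id. A NULL in a compared column never satisfies the condition.
Matched pairs: 5; unmatched r rows kept: 2.
Total: 5 matched + 2 padded = 7 rows.

7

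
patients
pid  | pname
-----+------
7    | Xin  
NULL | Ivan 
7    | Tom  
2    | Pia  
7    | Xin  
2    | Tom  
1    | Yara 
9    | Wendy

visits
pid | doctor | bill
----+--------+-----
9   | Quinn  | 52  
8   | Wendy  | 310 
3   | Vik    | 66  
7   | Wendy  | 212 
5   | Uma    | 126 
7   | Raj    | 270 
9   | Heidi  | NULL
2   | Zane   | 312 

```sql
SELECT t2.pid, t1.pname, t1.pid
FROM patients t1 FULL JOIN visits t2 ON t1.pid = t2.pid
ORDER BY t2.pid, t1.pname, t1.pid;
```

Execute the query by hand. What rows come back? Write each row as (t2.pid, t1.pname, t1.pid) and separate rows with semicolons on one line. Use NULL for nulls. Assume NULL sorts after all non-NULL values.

(2, Pia, 2); (2, Tom, 2); (3, NULL, NULL); (5, NULL, NULL); (7, Tom, 7); (7, Tom, 7); (7, Xin, 7); (7, Xin, 7); (7, Xin, 7); (7, Xin, 7); (8, NULL, NULL); (9, Wendy, 9); (9, Wendy, 9); (NULL, Ivan, NULL); (NULL, Yara, 1)

FULL OUTER JOIN keeps every row from both sides; unmatched rows get NULL for the other side's columns.
Matching on t1.pid = t2.pid. A NULL in a compared column never satisfies the condition.
Matched pairs: 10; unmatched t1 rows kept: 2; unmatched t2 rows kept: 3.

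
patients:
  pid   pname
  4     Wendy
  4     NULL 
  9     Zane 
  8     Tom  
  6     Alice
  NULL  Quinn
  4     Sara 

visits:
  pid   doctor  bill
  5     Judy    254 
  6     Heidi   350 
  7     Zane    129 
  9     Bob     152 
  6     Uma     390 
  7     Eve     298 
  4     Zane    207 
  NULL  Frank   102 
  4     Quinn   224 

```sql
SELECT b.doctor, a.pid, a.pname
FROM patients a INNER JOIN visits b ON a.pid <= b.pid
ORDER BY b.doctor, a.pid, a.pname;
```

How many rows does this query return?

INNER JOIN keeps only pairs where the ON condition holds.
Matching on a.pid <= b.pid. A NULL in a compared column never satisfies the condition.
- a (pid=4) pairs with 8 row(s) of b.
- a (pid=4) pairs with 8 row(s) of b.
- a (pid=9) pairs with 1 row(s) of b.
- a (pid=8) pairs with 1 row(s) of b.
- a (pid=6) pairs with 5 row(s) of b.
- a (pid=NULL) has no partner → excluded.
- a (pid=4) pairs with 8 row(s) of b.
Total: 31 rows.

31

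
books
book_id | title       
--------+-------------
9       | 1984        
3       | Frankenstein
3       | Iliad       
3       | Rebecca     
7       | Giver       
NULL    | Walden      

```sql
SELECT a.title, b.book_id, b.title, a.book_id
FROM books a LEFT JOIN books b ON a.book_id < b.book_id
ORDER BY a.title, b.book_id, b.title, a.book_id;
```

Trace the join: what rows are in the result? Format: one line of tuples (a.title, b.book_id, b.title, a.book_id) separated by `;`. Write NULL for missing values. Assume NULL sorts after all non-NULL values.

LEFT JOIN keeps every row from `books a`; unmatched rows get NULL for `books b`'s columns.
Matching on a.book_id < b.book_id. A NULL in a compared column never satisfies the condition.
- a (book_id=9) has no partner → padded with NULL.
- a (book_id=3) pairs with 2 row(s) of b.
- a (book_id=3) pairs with 2 row(s) of b.
- a (book_id=3) pairs with 2 row(s) of b.
- a (book_id=7) pairs with 1 row(s) of b.
- a (book_id=NULL) has no partner → padded with NULL.
After projecting and ordering:
a.title | b.book_id | b.title | a.book_id
1984 | NULL | NULL | 9
Frankenstein | 7 | Giver | 3
Frankenstein | 9 | 1984 | 3
Giver | 9 | 1984 | 7
Iliad | 7 | Giver | 3
Iliad | 9 | 1984 | 3
Rebecca | 7 | Giver | 3
Rebecca | 9 | 1984 | 3
Walden | NULL | NULL | NULL

(1984, NULL, NULL, 9); (Frankenstein, 7, Giver, 3); (Frankenstein, 9, 1984, 3); (Giver, 9, 1984, 7); (Iliad, 7, Giver, 3); (Iliad, 9, 1984, 3); (Rebecca, 7, Giver, 3); (Rebecca, 9, 1984, 3); (Walden, NULL, NULL, NULL)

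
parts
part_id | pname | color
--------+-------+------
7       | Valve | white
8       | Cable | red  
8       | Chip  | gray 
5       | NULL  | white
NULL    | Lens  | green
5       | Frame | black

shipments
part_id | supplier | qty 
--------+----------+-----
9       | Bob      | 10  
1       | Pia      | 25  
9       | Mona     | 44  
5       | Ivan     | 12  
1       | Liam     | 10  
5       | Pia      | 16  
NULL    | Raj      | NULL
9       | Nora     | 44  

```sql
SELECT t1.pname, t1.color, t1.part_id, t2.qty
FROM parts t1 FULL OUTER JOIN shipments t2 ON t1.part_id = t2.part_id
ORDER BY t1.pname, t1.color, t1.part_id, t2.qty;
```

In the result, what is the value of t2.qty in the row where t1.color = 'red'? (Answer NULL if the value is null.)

NULL

FULL OUTER JOIN keeps every row from both sides; unmatched rows get NULL for the other side's columns.
Matching on t1.part_id = t2.part_id. A NULL in a compared column never satisfies the condition.
- t1[0] part_id=7 → no match; kept with NULLs on the t2 side.
- t1[1] part_id=8 → no match; kept with NULLs on the t2 side.
- t1[2] part_id=8 → no match; kept with NULLs on the t2 side.
- t1[3] part_id=5 → 2 match(es) in t2 → 2 row(s).
- t1[4] part_id=NULL → no match; kept with NULLs on the t2 side.
- t1[5] part_id=5 → 2 match(es) in t2 → 2 row(s).
- 6 row(s) from t2 found no t1 partner → padded with NULL.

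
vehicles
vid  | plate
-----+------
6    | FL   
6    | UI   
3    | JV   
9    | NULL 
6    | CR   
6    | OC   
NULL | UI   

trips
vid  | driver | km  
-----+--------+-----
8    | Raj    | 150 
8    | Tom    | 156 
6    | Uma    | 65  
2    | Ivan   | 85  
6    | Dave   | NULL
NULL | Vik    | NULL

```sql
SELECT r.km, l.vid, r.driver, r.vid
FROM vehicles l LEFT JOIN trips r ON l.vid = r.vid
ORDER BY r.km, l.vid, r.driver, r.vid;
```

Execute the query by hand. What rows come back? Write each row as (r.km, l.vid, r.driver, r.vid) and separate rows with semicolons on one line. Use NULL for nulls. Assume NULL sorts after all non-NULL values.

(65, 6, Uma, 6); (65, 6, Uma, 6); (65, 6, Uma, 6); (65, 6, Uma, 6); (NULL, 3, NULL, NULL); (NULL, 6, Dave, 6); (NULL, 6, Dave, 6); (NULL, 6, Dave, 6); (NULL, 6, Dave, 6); (NULL, 9, NULL, NULL); (NULL, NULL, NULL, NULL)

LEFT JOIN keeps every row from `vehicles`; unmatched rows get NULL for `trips`'s columns.
Matching on l.vid = r.vid. A NULL in a compared column never satisfies the condition.
Matched pairs: 8; unmatched l rows kept: 3.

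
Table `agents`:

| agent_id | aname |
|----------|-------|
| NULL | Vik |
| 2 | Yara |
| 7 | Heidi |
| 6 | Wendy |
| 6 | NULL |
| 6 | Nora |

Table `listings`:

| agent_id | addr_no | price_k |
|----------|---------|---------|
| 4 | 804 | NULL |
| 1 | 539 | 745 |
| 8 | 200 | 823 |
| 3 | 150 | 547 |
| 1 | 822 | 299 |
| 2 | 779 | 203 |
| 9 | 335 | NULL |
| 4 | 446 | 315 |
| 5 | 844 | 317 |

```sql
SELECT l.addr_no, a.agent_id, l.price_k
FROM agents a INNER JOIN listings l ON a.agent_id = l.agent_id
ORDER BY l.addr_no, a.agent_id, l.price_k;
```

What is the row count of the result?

INNER JOIN keeps only pairs where the ON condition holds.
Matching on a.agent_id = l.agent_id. A NULL in a compared column never satisfies the condition.
Matched pairs: 1.
Total: 1 rows.

1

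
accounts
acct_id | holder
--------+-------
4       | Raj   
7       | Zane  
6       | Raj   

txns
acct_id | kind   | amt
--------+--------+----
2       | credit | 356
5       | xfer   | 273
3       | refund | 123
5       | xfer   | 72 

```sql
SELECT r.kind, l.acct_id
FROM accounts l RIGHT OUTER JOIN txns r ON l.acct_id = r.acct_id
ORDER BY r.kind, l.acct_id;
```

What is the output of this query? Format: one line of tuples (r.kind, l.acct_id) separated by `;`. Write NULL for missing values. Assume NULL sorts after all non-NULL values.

(credit, NULL); (refund, NULL); (xfer, NULL); (xfer, NULL)

RIGHT JOIN keeps every row from `txns`; unmatched rows get NULL for `accounts`'s columns.
Matching on l.acct_id = r.acct_id.
- acct_id=4: no matching r row.
- acct_id=7: no matching r row.
- acct_id=6: no matching r row.
- 4 r row(s) had no l match → kept, l columns NULL.
After projecting and ordering:
r.kind | l.acct_id
credit | NULL
refund | NULL
xfer | NULL
xfer | NULL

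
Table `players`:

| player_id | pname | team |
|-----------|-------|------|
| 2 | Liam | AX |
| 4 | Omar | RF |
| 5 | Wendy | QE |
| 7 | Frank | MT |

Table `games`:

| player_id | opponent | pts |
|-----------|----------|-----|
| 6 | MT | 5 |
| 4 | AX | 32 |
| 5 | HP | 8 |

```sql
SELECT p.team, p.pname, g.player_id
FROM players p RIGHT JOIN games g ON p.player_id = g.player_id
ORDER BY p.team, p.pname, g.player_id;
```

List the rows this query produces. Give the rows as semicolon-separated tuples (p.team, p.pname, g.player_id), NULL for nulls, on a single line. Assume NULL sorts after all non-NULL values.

(QE, Wendy, 5); (RF, Omar, 4); (NULL, NULL, 6)

RIGHT JOIN keeps every row from `games`; unmatched rows get NULL for `players`'s columns.
Matching on p.player_id = g.player_id.
- p (player_id=2) has no partner in g.
- p (player_id=4) pairs with 1 row(s) of g.
- p (player_id=5) pairs with 1 row(s) of g.
- p (player_id=7) has no partner in g.
- plus 1 unmatched g row(s), each kept with NULL p columns.
After projecting and ordering:
p.team | p.pname | g.player_id
QE | Wendy | 5
RF | Omar | 4
NULL | NULL | 6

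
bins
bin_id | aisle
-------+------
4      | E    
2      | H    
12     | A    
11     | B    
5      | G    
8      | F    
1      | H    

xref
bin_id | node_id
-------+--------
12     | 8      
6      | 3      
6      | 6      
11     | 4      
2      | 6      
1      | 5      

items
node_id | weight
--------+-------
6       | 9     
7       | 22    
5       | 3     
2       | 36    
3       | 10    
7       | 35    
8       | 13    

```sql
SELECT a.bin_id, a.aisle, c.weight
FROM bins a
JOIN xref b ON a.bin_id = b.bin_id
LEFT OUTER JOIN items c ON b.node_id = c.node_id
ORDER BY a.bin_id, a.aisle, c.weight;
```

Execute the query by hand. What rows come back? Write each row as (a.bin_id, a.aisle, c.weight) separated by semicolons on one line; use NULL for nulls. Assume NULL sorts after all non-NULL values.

(1, H, 3); (2, H, 9); (11, B, NULL); (12, A, 13)

Joins associate left-to-right: bins INNER JOIN xref on bin_id gives 4 intermediate row(s).
Then LEFT JOIN `items c` on node_id: each of those 4 rows is kept; rows whose b.node_id has no match in c get NULL for c's columns.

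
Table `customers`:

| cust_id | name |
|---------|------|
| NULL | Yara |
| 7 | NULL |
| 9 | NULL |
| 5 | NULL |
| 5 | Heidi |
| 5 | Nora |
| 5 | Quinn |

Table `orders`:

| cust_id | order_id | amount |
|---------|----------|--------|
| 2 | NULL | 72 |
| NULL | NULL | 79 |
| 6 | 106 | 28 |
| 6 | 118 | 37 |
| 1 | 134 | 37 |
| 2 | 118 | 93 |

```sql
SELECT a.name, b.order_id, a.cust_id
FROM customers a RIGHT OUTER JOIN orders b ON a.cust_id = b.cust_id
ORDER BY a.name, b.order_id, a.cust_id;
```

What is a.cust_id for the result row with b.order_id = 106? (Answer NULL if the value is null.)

RIGHT JOIN keeps every row from `orders`; unmatched rows get NULL for `customers`'s columns.
Matching on a.cust_id = b.cust_id. A NULL in a compared column never satisfies the condition.
- cust_id=NULL: no matching b row.
- cust_id=7: no matching b row.
- cust_id=9: no matching b row.
- cust_id=5: no matching b row.
- cust_id=5: no matching b row.
- cust_id=5: no matching b row.
- cust_id=5: no matching b row.
- 6 b row(s) had no a match → kept, a columns NULL.

NULL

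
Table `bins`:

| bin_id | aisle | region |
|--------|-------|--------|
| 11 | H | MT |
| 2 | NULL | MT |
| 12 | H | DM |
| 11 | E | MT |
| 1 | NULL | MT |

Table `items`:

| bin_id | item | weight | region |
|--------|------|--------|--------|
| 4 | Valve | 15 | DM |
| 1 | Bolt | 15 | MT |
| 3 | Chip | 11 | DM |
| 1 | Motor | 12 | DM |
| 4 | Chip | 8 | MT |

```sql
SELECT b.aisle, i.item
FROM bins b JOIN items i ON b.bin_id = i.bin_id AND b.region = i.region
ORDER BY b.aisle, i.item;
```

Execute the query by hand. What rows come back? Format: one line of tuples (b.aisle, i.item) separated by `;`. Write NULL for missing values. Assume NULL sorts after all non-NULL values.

(NULL, Bolt)

INNER JOIN keeps only pairs where the ON condition holds.
Matching on b.bin_id = i.bin_id AND b.region = i.region.
Matched pairs: 1.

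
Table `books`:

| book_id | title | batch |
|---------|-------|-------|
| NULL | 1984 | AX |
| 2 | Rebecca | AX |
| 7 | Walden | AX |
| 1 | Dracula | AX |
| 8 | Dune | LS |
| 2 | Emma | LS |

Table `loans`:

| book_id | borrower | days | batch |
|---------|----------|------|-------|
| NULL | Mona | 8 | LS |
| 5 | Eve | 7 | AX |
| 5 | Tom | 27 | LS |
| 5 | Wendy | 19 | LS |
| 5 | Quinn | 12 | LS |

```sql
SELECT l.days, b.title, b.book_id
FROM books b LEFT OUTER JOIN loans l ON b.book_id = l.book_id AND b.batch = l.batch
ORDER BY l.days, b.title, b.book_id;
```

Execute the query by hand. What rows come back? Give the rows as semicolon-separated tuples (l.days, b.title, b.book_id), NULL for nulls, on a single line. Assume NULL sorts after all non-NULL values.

(NULL, 1984, NULL); (NULL, Dracula, 1); (NULL, Dune, 8); (NULL, Emma, 2); (NULL, Rebecca, 2); (NULL, Walden, 7)

LEFT JOIN keeps every row from `books`; unmatched rows get NULL for `loans`'s columns.
Matching on b.book_id = l.book_id AND b.batch = l.batch. A NULL in a compared column never satisfies the condition.
- b row (book_id=NULL, batch=AX): no match → kept, l columns NULL.
- b row (book_id=2, batch=AX): no match → kept, l columns NULL.
- b row (book_id=7, batch=AX): no match → kept, l columns NULL.
- b row (book_id=1, batch=AX): no match → kept, l columns NULL.
- b row (book_id=8, batch=LS): no match → kept, l columns NULL.
- b row (book_id=2, batch=LS): no match → kept, l columns NULL.
After projecting and ordering:
l.days | b.title | b.book_id
NULL | 1984 | NULL
NULL | Dracula | 1
NULL | Dune | 8
NULL | Emma | 2
NULL | Rebecca | 2
NULL | Walden | 7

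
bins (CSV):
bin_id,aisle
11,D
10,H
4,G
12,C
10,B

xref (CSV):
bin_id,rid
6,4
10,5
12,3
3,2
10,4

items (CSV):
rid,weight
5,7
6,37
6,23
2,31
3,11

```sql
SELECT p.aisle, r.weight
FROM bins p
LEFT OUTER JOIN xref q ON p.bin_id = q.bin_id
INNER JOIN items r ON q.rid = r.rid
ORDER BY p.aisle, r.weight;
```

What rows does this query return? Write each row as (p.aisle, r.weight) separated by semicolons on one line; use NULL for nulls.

(B, 7); (C, 11); (H, 7)

Step 1 — p LEFT JOIN q on bin_id → 7 row(s).
Then INNER JOIN `items r` on rid: keep only rows whose q.rid appears in r.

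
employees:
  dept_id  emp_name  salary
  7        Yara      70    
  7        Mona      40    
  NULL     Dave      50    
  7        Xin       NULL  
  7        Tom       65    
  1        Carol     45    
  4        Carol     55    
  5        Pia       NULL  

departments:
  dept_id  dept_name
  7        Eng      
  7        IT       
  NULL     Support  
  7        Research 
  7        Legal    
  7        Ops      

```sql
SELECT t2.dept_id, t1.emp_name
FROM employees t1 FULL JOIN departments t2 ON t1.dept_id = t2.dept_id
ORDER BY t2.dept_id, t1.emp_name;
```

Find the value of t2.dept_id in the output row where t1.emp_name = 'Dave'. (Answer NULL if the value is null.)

FULL OUTER JOIN keeps every row from both sides; unmatched rows get NULL for the other side's columns.
Matching on t1.dept_id = t2.dept_id. A NULL in a compared column never satisfies the condition.
- t1 (dept_id=7) pairs with 5 row(s) of t2.
- t1 (dept_id=7) pairs with 5 row(s) of t2.
- t1 (dept_id=NULL) has no partner → padded with NULL.
- t1 (dept_id=7) pairs with 5 row(s) of t2.
- t1 (dept_id=7) pairs with 5 row(s) of t2.
- t1 (dept_id=1) has no partner → padded with NULL.
- t1 (dept_id=4) has no partner → padded with NULL.
- t1 (dept_id=5) has no partner → padded with NULL.
- 1 t2 row(s) had no t1 match → kept, t1 columns NULL.

NULL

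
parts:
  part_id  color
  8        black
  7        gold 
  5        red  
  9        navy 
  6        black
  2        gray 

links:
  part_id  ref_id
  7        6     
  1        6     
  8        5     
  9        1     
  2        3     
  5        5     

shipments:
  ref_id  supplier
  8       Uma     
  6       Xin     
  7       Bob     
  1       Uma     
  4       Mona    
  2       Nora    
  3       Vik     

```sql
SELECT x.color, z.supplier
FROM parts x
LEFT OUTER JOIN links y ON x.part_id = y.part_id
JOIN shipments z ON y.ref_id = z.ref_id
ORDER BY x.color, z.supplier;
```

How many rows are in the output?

Joins associate left-to-right: parts LEFT JOIN links on part_id gives 6 intermediate row(s).
Then INNER JOIN `shipments z` on ref_id: keep only rows whose y.ref_id appears in z.
Result: 3 row(s).

3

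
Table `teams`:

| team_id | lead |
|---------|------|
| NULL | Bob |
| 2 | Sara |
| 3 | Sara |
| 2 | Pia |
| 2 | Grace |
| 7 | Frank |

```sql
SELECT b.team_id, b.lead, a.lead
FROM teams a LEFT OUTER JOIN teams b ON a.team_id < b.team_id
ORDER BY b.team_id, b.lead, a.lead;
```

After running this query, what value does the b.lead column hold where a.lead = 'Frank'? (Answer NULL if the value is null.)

NULL

LEFT JOIN keeps every row from `teams a`; unmatched rows get NULL for `teams b`'s columns.
Matching on a.team_id < b.team_id. A NULL in a compared column never satisfies the condition.
Matched pairs: 7; unmatched a rows kept: 2.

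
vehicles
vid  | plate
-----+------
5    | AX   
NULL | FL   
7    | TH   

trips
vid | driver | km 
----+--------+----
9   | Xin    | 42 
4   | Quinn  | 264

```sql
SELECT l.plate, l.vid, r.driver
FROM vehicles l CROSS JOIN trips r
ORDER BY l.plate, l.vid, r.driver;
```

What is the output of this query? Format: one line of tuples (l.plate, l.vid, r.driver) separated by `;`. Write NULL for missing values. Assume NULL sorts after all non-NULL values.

(AX, 5, Quinn); (AX, 5, Xin); (FL, NULL, Quinn); (FL, NULL, Xin); (TH, 7, Quinn); (TH, 7, Xin)

CROSS JOIN pairs every row of `vehicles` with every row of `trips`: 3 × 2 = 6 rows.
After projecting and ordering:
l.plate | l.vid | r.driver
AX | 5 | Quinn
AX | 5 | Xin
FL | NULL | Quinn
FL | NULL | Xin
TH | 7 | Quinn
TH | 7 | Xin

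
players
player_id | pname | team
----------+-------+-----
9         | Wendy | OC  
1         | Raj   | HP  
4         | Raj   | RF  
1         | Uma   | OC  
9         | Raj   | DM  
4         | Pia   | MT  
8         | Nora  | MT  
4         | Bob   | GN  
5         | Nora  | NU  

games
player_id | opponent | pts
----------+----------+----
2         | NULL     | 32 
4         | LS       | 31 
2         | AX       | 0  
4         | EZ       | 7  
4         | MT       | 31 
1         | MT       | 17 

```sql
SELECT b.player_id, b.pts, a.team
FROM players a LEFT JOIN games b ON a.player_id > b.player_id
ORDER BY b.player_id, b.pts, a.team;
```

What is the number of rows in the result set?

35

LEFT JOIN keeps every row from `players`; unmatched rows get NULL for `games`'s columns.
Matching on a.player_id > b.player_id.
Matched pairs: 33; unmatched a rows kept: 2.
Total: 33 matched + 2 padded = 35 rows.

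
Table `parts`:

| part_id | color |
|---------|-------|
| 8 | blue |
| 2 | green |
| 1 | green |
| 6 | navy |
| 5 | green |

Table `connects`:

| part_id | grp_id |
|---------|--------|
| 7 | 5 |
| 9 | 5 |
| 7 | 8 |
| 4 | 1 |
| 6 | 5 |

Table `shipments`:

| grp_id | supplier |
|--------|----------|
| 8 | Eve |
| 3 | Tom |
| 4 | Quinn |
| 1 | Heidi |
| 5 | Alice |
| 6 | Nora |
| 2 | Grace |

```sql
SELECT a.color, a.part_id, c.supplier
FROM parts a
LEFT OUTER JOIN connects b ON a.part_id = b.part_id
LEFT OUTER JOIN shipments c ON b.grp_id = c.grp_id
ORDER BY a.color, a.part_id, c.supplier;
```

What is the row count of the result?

5

Evaluate left to right. First `parts a LEFT JOIN connects b` on part_id: 5 row(s).
Then LEFT JOIN `shipments c` on grp_id: each of those 5 rows is kept; rows whose b.grp_id has no match in c get NULL for c's columns.
Result: 5 row(s).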